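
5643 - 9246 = -3603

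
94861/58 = 94861/58 = 1635.53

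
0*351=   0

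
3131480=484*6470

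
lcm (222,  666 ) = 666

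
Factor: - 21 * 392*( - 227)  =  1868664 = 2^3*3^1*7^3*227^1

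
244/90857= 244/90857   =  0.00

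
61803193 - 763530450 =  -701727257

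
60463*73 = 4413799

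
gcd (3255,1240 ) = 155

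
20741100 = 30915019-10173919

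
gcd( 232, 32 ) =8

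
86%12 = 2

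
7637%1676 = 933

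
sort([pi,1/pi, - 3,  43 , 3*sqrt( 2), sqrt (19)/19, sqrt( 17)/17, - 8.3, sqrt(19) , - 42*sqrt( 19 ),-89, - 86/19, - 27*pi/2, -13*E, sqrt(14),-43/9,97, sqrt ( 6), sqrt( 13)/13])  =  [  -  42*sqrt( 19),  -  89,- 27*pi/2, - 13*E , - 8.3,-43/9, - 86/19, - 3,sqrt (19 )/19,sqrt(17)/17, sqrt( 13 )/13,1/pi,  sqrt(6 ),pi, sqrt(14 ), 3*sqrt( 2) , sqrt(  19 ),43, 97]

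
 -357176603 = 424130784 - 781307387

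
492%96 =12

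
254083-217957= 36126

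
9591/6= 3197/2  =  1598.50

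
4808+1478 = 6286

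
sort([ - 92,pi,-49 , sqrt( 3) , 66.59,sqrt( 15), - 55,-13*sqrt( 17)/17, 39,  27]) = [-92, -55 ,- 49, - 13*sqrt( 17)/17 , sqrt( 3 ),pi, sqrt(15), 27, 39 , 66.59] 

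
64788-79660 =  - 14872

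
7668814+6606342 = 14275156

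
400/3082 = 200/1541 = 0.13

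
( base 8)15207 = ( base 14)2691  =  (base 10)6791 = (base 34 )5tp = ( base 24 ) bin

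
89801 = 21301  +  68500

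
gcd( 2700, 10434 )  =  6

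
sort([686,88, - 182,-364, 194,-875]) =[ -875, -364 ,-182,88,194,  686] 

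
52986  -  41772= 11214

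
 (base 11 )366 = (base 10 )435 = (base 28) ff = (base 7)1161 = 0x1b3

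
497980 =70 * 7114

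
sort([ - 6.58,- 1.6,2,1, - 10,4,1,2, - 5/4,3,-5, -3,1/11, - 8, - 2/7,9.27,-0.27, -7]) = [ - 10,- 8, - 7, - 6.58, - 5, - 3,-1.6, - 5/4, - 2/7, - 0.27,1/11, 1,1, 2, 2,3,4,9.27]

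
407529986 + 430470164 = 838000150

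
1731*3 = 5193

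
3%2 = 1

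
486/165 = 2+52/55 = 2.95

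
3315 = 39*85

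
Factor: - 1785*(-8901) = 15888285 = 3^3 * 5^1*7^1*17^1 * 23^1 * 43^1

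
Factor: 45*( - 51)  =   - 3^3*5^1*17^1  =  -2295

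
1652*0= 0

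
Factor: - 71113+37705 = -2^7*3^2*29^1 = - 33408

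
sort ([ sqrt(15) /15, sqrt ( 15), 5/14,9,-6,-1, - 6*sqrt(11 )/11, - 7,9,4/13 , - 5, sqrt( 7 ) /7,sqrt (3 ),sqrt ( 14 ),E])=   [-7, - 6, -5,-6*sqrt( 11)/11, - 1,sqrt(15) /15, 4/13 , 5/14,sqrt(7)/7,sqrt(3), E,sqrt(14), sqrt (15),9,9 ] 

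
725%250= 225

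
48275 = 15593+32682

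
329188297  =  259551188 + 69637109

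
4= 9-5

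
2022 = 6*337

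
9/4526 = 9/4526=0.00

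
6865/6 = 6865/6 = 1144.17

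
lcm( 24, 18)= 72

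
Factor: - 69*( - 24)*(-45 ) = - 74520 = - 2^3*3^4*5^1*23^1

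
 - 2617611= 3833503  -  6451114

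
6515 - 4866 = 1649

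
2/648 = 1/324 = 0.00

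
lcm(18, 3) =18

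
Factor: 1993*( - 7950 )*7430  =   - 2^2*3^1*5^3 * 53^1*743^1*1993^1  =  -117723520500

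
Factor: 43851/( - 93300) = -47/100 = -2^( - 2 )*5^( - 2)*47^1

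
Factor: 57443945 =5^1*13^2*157^1*433^1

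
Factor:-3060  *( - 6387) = 2^2*3^3*5^1*17^1*2129^1 = 19544220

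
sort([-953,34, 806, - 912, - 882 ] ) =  [ - 953, - 912, - 882 , 34,806]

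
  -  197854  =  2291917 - 2489771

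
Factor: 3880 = 2^3*5^1*97^1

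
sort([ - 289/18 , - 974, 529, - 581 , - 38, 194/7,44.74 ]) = [ - 974,-581, - 38,-289/18,194/7, 44.74  ,  529] 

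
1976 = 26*76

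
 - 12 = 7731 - 7743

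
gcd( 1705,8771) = 1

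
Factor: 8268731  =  71^1*116461^1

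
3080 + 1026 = 4106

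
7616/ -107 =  - 72 + 88/107 = - 71.18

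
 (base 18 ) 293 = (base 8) 1455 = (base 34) nv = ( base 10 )813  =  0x32d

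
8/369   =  8/369 = 0.02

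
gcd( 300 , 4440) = 60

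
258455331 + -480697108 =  - 222241777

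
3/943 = 3/943 = 0.00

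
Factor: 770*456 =351120 =2^4*3^1 * 5^1*  7^1*11^1 * 19^1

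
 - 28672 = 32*( - 896)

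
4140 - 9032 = - 4892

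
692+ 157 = 849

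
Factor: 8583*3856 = 2^4 * 3^1*241^1*2861^1 = 33096048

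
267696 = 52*5148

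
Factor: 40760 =2^3 * 5^1*1019^1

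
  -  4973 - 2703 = -7676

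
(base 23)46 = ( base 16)62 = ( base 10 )98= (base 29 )3B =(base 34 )2u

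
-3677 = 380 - 4057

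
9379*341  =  3198239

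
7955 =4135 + 3820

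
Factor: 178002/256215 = 66/95 = 2^1*3^1*5^(-1) *11^1*19^( - 1 )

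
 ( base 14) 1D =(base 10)27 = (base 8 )33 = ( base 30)r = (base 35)r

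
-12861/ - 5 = 2572+1/5=2572.20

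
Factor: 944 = 2^4 * 59^1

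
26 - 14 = 12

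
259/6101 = 259/6101 = 0.04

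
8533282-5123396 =3409886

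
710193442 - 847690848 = -137497406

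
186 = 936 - 750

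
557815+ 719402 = 1277217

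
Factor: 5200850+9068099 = 14268949^1 = 14268949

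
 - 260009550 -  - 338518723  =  78509173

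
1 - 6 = -5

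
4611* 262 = 1208082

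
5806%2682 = 442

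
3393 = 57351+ - 53958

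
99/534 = 33/178= 0.19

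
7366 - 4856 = 2510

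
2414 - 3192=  - 778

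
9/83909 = 9/83909 = 0.00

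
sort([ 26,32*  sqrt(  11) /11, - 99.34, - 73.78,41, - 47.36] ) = [ - 99.34, - 73.78, - 47.36, 32* sqrt(11 ) /11,26,  41 ] 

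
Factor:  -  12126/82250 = - 129/875 = - 3^1*5^(-3 )*7^( -1)*43^1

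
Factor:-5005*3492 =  - 17477460 =- 2^2*3^2* 5^1*7^1*11^1*13^1 *97^1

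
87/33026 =87/33026 =0.00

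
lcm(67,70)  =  4690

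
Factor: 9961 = 7^1*1423^1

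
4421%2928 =1493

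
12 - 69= -57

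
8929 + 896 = 9825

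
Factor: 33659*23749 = 11^1*17^1*97^1*127^1*347^1=799367591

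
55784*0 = 0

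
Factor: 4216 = 2^3*17^1*31^1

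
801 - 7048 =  - 6247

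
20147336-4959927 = 15187409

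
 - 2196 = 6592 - 8788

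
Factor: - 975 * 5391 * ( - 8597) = 45187766325 = 3^3 *5^2*13^1*599^1*8597^1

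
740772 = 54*13718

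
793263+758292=1551555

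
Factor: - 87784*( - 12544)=2^11*7^2*10973^1 = 1101162496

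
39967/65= 614+57/65 = 614.88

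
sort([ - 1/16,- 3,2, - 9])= [ - 9, - 3,  -  1/16, 2]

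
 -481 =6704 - 7185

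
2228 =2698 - 470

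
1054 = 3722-2668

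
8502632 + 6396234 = 14898866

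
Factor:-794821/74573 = -67^1*11863^1*74573^( - 1) 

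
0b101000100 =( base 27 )c0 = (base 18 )100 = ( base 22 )EG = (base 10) 324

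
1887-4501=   -2614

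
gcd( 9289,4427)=1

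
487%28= 11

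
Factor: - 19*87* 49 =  - 80997 = - 3^1*7^2*19^1*  29^1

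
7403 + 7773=15176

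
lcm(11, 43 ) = 473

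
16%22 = 16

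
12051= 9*1339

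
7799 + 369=8168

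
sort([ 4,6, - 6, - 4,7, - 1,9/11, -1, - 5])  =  [ - 6,-5, - 4, - 1, - 1,9/11,4,6, 7] 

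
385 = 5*77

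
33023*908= 29984884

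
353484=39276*9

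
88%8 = 0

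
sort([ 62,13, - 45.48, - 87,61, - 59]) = [ - 87, - 59,  -  45.48,13, 61,  62 ] 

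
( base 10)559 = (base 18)1d1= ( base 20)17j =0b1000101111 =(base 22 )139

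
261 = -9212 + 9473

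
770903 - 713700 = 57203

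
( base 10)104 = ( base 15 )6e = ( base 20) 54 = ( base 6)252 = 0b1101000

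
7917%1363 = 1102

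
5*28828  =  144140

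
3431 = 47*73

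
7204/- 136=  - 53 +1/34= - 52.97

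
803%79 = 13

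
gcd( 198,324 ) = 18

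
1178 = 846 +332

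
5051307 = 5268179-216872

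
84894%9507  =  8838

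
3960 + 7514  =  11474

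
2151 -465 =1686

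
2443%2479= 2443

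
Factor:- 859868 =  - 2^2 * 214967^1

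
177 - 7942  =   - 7765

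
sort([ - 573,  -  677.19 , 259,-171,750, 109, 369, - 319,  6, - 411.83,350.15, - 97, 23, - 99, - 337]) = [-677.19, - 573, - 411.83, - 337 , - 319, - 171, - 99, - 97,6, 23,109, 259, 350.15 , 369, 750] 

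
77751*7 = 544257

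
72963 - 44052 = 28911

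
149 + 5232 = 5381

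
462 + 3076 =3538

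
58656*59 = 3460704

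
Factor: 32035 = 5^1*43^1*149^1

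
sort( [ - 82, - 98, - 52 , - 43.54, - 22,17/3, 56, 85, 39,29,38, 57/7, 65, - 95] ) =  [ - 98, - 95, - 82, - 52,-43.54, - 22,  17/3, 57/7 , 29, 38,39, 56,65, 85]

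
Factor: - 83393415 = -3^3*5^1*7^1*17^1*29^1*179^1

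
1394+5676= 7070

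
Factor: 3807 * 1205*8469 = 38850987015=3^6 * 5^1*47^1*241^1*941^1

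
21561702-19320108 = 2241594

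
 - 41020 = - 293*140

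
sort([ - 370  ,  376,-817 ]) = [ - 817,-370,376 ] 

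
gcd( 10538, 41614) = 2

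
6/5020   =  3/2510=0.00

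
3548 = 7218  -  3670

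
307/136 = 307/136 = 2.26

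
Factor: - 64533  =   - 3^1*7^2*439^1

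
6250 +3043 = 9293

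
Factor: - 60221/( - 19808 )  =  2^( - 5)*7^2*619^( - 1) * 1229^1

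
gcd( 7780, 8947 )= 389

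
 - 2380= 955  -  3335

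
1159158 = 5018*231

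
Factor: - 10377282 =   -  2^1*3^1* 79^1 * 21893^1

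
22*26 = 572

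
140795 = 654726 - 513931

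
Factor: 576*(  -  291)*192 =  - 32182272 = - 2^12*3^4  *  97^1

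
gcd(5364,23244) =1788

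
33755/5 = 6751 = 6751.00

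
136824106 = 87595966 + 49228140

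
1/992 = 1/992  =  0.00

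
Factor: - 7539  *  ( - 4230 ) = 31889970 = 2^1*3^3*5^1*7^1*47^1*359^1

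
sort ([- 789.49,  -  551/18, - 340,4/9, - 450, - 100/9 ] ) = [-789.49,  -  450,-340, - 551/18, - 100/9,4/9]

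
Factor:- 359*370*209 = - 27761470= -2^1*5^1*11^1*19^1 * 37^1*359^1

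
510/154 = 255/77= 3.31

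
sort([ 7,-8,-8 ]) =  [-8, - 8, 7]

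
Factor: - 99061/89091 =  - 3^ (  -  2) * 19^( - 1)*23^1 *59^1* 73^1*521^( - 1 ) 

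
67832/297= 67832/297 = 228.39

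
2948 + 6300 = 9248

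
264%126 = 12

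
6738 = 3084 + 3654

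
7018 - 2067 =4951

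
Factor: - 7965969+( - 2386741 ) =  - 2^1  *  5^1*29^2*1231^1 = - 10352710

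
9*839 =7551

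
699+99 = 798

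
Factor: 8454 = 2^1*3^1*1409^1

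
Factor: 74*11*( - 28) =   -  22792= - 2^3*  7^1*11^1* 37^1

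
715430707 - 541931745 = 173498962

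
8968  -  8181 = 787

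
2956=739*4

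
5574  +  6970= 12544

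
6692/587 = 6692/587 = 11.40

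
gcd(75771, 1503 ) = 9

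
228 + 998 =1226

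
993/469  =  993/469 =2.12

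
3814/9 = 423 + 7/9 = 423.78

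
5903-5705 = 198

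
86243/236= 86243/236= 365.44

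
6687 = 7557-870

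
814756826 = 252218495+562538331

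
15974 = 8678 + 7296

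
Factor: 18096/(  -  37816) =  - 2^1*3^1*13^1*163^(- 1 ) =-78/163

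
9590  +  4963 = 14553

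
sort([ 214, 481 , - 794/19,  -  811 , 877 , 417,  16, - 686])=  [ -811, - 686, - 794/19,16, 214,417  ,  481, 877] 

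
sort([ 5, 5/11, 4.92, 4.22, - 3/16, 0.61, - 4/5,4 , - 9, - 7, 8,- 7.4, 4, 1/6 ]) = [ - 9 ,- 7.4,-7, - 4/5,  -  3/16, 1/6, 5/11, 0.61,4,4,4.22, 4.92 , 5, 8] 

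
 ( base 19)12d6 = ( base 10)7834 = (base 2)1111010011010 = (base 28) 9rm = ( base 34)6QE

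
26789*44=1178716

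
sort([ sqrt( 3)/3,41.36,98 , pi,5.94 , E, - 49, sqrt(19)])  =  [ - 49, sqrt(3 ) /3, E, pi,sqrt( 19), 5.94, 41.36,98] 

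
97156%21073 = 12864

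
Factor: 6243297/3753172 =2^( - 2 )*3^1*938293^(- 1)*2081099^1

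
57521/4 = 57521/4 = 14380.25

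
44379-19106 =25273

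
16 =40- 24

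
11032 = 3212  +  7820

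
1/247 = 1/247 = 0.00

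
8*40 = 320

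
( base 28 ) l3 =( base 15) 296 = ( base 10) 591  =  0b1001001111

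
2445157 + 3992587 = 6437744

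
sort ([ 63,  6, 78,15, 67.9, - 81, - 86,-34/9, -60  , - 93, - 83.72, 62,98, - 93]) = [ - 93,-93, - 86, - 83.72,  -  81, - 60, - 34/9, 6 , 15,  62, 63, 67.9,78,  98 ]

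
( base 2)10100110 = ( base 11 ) 141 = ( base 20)86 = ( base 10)166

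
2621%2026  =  595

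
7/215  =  7/215 = 0.03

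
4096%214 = 30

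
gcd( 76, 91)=1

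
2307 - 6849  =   - 4542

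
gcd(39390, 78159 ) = 3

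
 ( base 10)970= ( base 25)1DK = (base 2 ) 1111001010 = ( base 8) 1712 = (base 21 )244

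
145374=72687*2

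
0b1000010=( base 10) 66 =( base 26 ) 2E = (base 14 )4a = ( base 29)28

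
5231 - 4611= 620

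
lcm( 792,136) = 13464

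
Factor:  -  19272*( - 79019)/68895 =507618056/22965 =2^3*3^ (-1 )*5^( -1)*11^1*31^1*73^1 * 1531^(-1 )*2549^1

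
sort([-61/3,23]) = [ - 61/3,23]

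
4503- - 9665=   14168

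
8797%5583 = 3214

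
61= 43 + 18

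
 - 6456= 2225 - 8681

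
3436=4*859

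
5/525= 1/105 = 0.01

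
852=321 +531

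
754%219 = 97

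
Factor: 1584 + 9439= 11023 = 73^1*151^1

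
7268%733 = 671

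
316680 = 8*39585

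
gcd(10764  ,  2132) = 52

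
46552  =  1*46552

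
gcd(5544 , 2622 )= 6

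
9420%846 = 114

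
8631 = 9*959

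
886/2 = 443 = 443.00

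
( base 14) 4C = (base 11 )62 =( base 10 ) 68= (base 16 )44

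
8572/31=276 + 16/31 = 276.52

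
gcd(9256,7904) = 104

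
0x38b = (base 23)1GA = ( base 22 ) 1j5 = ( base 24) 1DJ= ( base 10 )907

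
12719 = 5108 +7611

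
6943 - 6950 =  - 7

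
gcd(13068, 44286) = 726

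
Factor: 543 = 3^1 * 181^1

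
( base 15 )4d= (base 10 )73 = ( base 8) 111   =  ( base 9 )81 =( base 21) 3A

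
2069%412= 9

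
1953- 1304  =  649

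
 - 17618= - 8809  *2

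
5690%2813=64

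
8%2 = 0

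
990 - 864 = 126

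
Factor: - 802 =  - 2^1*401^1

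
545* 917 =499765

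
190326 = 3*63442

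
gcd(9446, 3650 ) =2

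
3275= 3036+239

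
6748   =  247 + 6501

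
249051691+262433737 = 511485428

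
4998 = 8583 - 3585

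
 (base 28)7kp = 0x17b9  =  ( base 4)1132321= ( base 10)6073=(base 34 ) 58L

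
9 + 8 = 17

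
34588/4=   8647  =  8647.00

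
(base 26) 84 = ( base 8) 324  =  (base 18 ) BE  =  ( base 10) 212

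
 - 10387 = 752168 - 762555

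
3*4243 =12729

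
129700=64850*2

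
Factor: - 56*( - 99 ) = 2^3*3^2*7^1*11^1 = 5544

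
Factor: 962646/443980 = 481323/221990 = 2^(  -  1)*3^1*5^( - 1)*79^( - 1)* 281^( - 1)*160441^1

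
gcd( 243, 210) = 3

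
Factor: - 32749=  - 32749^1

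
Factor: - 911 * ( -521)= 521^1*911^1 =474631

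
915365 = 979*935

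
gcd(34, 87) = 1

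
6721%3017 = 687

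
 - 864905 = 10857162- 11722067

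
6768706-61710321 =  -54941615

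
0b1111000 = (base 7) 231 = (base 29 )44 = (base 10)120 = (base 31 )3R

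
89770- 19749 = 70021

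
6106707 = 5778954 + 327753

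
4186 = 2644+1542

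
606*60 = 36360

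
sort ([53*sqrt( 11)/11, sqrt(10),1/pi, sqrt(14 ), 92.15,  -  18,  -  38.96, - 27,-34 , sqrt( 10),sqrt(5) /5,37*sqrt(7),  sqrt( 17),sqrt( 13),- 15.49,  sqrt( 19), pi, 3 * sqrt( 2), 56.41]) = [ - 38.96,-34, - 27, - 18, - 15.49,1/pi , sqrt( 5 )/5,pi , sqrt( 10), sqrt( 10),sqrt( 13 ), sqrt( 14), sqrt(17),3*sqrt(2),sqrt( 19 ),53*sqrt( 11 )/11,  56.41,92.15, 37 * sqrt( 7)]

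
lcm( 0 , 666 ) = 0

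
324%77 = 16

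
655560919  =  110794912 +544766007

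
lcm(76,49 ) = 3724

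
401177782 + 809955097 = 1211132879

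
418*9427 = 3940486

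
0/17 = 0 = 0.00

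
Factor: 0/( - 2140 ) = 0  =  0^1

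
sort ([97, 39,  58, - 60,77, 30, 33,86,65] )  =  [ - 60,30,  33,39, 58,  65,77,86,  97 ] 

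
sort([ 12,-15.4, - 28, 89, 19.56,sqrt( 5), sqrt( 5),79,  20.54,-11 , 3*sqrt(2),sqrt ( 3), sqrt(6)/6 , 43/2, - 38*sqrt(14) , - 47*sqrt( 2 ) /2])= [ - 38*sqrt (14) , - 47*sqrt(2)/2,-28 ,-15.4, - 11, sqrt(6)/6, sqrt(3 ), sqrt(5) , sqrt( 5 ), 3* sqrt(2 ),  12, 19.56, 20.54, 43/2, 79, 89] 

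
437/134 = 437/134 = 3.26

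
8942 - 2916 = 6026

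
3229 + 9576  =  12805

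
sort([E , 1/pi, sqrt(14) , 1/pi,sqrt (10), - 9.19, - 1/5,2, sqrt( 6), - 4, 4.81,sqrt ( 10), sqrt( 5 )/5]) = [-9.19, - 4,-1/5, 1/pi  ,  1/pi, sqrt( 5)/5 , 2,sqrt ( 6 ), E , sqrt (10),sqrt(10 ),  sqrt( 14 ), 4.81]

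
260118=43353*6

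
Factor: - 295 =-5^1*59^1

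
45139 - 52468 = - 7329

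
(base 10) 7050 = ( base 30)7P0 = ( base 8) 15612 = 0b1101110001010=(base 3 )100200010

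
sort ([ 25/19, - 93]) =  [ - 93, 25/19]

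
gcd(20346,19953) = 3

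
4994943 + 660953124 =665948067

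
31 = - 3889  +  3920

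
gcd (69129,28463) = 1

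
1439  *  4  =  5756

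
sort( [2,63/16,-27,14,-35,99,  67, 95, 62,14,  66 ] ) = [ - 35,  -  27,2 , 63/16 , 14, 14, 62, 66,67,  95,99 ]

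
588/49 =12 = 12.00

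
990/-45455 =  - 1 + 8893/9091 = - 0.02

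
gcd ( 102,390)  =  6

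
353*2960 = 1044880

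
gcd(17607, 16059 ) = 3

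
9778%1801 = 773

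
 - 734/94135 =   -  734/94135 = - 0.01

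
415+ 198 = 613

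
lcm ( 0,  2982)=0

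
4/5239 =4/5239   =  0.00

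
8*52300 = 418400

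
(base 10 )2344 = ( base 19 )697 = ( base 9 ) 3184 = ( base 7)6556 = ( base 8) 4450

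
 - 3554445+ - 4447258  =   - 8001703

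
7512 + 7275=14787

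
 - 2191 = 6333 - 8524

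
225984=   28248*8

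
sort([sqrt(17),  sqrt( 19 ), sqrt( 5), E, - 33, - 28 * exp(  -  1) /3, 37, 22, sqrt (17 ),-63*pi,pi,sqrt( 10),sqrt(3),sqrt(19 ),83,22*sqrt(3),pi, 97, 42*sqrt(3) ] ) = [-63*pi, - 33, - 28*exp ( -1 ) /3, sqrt( 3 ),sqrt( 5 ), E,pi, pi,  sqrt(10 ), sqrt (17),sqrt( 17 ), sqrt(19),sqrt(19), 22,37,22*sqrt( 3), 42*sqrt( 3),83, 97]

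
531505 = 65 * 8177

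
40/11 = 3 + 7/11  =  3.64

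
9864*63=621432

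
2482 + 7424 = 9906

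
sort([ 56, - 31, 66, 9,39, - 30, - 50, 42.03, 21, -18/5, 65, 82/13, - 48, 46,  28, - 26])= [ - 50, - 48, - 31, - 30, - 26, - 18/5, 82/13, 9, 21,28,39, 42.03,46, 56, 65, 66 ]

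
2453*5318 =13045054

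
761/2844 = 761/2844 = 0.27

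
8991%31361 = 8991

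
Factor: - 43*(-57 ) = 3^1 * 19^1 *43^1 = 2451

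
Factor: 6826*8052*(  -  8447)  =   - 2^3 * 3^1*11^1*61^1 *3413^1*8447^1=- 464272055544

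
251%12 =11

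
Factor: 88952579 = 61^1*1458239^1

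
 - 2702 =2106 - 4808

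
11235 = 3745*3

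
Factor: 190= 2^1*5^1*19^1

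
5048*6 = 30288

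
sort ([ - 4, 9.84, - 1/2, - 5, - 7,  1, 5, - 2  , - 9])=[ - 9,- 7, - 5,-4, - 2, - 1/2,1  ,  5, 9.84 ] 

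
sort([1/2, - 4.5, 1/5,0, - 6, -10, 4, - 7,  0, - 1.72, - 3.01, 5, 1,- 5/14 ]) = [ - 10,-7, - 6, - 4.5, - 3.01, - 1.72, - 5/14,0,0,1/5,  1/2,  1,4, 5] 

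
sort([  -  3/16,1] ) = [ - 3/16 , 1 ]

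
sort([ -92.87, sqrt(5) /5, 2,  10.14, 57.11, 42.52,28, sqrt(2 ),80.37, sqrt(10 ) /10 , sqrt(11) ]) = [-92.87, sqrt(10 )/10, sqrt(5 )/5, sqrt(2 ),  2,sqrt(11), 10.14, 28, 42.52, 57.11, 80.37] 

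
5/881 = 5/881 = 0.01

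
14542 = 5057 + 9485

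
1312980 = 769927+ 543053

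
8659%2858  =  85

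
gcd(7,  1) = 1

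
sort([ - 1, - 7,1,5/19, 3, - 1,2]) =[ - 7, - 1, - 1, 5/19,1,2,3 ]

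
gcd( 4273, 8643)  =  1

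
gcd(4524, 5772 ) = 156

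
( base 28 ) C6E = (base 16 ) 2576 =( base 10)9590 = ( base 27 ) d45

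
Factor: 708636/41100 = 59053/3425=5^(- 2) *137^(- 1)*59053^1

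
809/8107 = 809/8107= 0.10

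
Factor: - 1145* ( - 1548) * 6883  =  12199842180 = 2^2* 3^2*5^1*43^1 * 229^1* 6883^1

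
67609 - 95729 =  - 28120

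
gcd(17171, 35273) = 7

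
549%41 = 16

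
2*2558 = 5116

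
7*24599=172193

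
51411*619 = 31823409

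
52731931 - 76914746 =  - 24182815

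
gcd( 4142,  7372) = 38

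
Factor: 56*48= 2^7*3^1*7^1  =  2688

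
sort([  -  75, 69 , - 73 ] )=[-75, - 73,  69]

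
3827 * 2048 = 7837696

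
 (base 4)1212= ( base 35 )2w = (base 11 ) 93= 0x66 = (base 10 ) 102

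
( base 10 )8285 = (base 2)10000001011101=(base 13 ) 3a04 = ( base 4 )2001131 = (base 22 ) H2D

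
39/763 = 39/763 = 0.05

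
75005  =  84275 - 9270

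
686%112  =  14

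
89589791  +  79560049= 169149840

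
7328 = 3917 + 3411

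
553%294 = 259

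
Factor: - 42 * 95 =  - 3990 = - 2^1*3^1*5^1*7^1*19^1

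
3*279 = 837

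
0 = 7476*0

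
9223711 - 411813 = 8811898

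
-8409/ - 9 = 2803/3 = 934.33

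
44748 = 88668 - 43920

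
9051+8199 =17250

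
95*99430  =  9445850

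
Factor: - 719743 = - 89^1*8087^1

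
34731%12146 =10439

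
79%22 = 13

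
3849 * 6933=26685117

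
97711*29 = 2833619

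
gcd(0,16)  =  16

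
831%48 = 15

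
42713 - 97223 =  - 54510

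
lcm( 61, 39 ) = 2379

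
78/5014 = 39/2507 =0.02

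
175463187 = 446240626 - 270777439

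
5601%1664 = 609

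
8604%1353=486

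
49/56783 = 49/56783 =0.00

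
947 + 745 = 1692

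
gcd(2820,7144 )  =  188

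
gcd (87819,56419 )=1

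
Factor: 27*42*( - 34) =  - 2^2*3^4*7^1*17^1 = - 38556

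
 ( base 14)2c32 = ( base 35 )6f9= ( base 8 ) 17314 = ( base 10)7884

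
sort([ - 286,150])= [  -  286 , 150]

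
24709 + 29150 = 53859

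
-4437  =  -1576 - 2861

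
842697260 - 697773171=144924089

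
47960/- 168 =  - 286+11/21 = - 285.48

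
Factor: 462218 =2^1*231109^1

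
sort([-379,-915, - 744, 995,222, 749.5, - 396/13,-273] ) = [-915, - 744, - 379  ,-273, -396/13,222, 749.5,995 ]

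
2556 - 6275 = - 3719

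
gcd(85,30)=5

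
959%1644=959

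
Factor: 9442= 2^1*4721^1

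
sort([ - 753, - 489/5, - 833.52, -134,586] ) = [ - 833.52, - 753, - 134, - 489/5, 586]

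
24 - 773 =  - 749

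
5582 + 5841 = 11423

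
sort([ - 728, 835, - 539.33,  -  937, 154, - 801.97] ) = [  -  937, -801.97, - 728,-539.33, 154, 835]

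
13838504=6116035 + 7722469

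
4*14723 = 58892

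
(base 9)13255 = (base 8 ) 21400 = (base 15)29c5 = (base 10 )8960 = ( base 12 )5228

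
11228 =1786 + 9442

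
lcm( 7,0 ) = 0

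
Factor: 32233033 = 7^2*557^1*1181^1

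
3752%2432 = 1320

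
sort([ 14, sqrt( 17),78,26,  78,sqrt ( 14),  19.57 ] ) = [ sqrt( 14), sqrt(17 ),  14,19.57 , 26, 78 , 78] 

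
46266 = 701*66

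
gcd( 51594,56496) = 6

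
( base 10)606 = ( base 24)116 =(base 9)743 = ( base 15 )2a6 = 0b1001011110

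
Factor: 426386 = 2^1*213193^1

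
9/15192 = 1/1688 = 0.00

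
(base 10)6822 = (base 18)1310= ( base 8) 15246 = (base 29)837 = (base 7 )25614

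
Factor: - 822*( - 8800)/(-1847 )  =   - 7233600/1847 = -  2^6*3^1*5^2*11^1*137^1*1847^( - 1) 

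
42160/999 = 42160/999 = 42.20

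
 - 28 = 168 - 196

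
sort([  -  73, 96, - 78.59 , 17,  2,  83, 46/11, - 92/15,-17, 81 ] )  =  [-78.59, - 73,-17 ,-92/15,  2, 46/11, 17, 81, 83,96 ]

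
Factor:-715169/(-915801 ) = 3^ ( - 1 ) * 7^1 * 13^1*29^1 *271^1*305267^( - 1)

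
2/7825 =2/7825 =0.00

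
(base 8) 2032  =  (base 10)1050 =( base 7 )3030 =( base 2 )10000011010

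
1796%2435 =1796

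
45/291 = 15/97=0.15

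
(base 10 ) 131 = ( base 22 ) 5L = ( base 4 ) 2003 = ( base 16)83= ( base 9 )155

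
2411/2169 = 2411/2169 = 1.11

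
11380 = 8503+2877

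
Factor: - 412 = -2^2*103^1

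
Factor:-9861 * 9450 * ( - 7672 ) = 2^4*3^4*5^2 *7^2 * 19^1* 137^1 * 173^1 = 714926444400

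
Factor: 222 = 2^1*3^1*37^1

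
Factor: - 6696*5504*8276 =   -  2^12 * 3^3*31^1*43^1  *  2069^1 = - 305010192384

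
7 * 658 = 4606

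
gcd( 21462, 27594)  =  3066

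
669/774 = 223/258 = 0.86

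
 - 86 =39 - 125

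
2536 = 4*634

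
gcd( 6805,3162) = 1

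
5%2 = 1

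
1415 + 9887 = 11302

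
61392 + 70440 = 131832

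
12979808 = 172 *75464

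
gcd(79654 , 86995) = 1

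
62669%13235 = 9729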